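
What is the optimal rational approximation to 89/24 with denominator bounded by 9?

26/7

Expand x = 89/24 as a continued fraction with the Euclidean algorithm:
  89 = 3*24 + 17, so a_0 = 3.
  24 = 1*17 + 7, so a_1 = 1.
  17 = 2*7 + 3, so a_2 = 2.
  7 = 2*3 + 1, so a_3 = 2.
  3 = 3*1 + 0, so a_4 = 3.
so x = [3; 1, 2, 2, 3].
Convergents (p_i = a_i*p_{i-1} + p_{i-2}, q_i = a_i*q_{i-1} + q_{i-2} with p_{-2}=0, p_{-1}=1, q_{-2}=1, q_{-1}=0), until the denominator exceeds 9:
  i=0: a_0=3, p_0 = 3*1 + 0 = 3, q_0 = 3*0 + 1 = 1.
  i=1: a_1=1, p_1 = 1*3 + 1 = 4, q_1 = 1*1 + 0 = 1.
  i=2: a_2=2, p_2 = 2*4 + 3 = 11, q_2 = 2*1 + 1 = 3.
  i=3: a_3=2, p_3 = 2*11 + 4 = 26, q_3 = 2*3 + 1 = 7.
  i=4: a_4=3, p_4 = 3*26 + 11 = 89, q_4 = 3*7 + 3 = 24.
q_4 = 24 > 9, so the last convergent with denominator <= 9 is p_3/q_3 = 26/7.
The closest fraction with denominator <= 9 is either p_3/q_3 or the intermediate fraction (k*p_3 + p_2)/(k*q_3 + q_2) with the largest k >= 1 whose denominator stays <= 9; these approach x as k grows, and every other convergent or intermediate fraction in range is farther away.
Largest k: floor((9 - q_2)/q_3) = floor((9 - 3)/7) = 0.
Since k = 0, no intermediate fraction beyond p_3/q_3 has denominator <= 9, so the convergent 26/7 is the closest (its error is |89*7 - 26*24|/(24*7) = 1/168).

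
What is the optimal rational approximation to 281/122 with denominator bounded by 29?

Expand x = 281/122 as a continued fraction with the Euclidean algorithm:
  281 = 2*122 + 37, so a_0 = 2.
  122 = 3*37 + 11, so a_1 = 3.
  37 = 3*11 + 4, so a_2 = 3.
  11 = 2*4 + 3, so a_3 = 2.
  4 = 1*3 + 1, so a_4 = 1.
  3 = 3*1 + 0, so a_5 = 3.
so x = [2; 3, 3, 2, 1, 3].
Convergents (p_i = a_i*p_{i-1} + p_{i-2}, q_i = a_i*q_{i-1} + q_{i-2} with p_{-2}=0, p_{-1}=1, q_{-2}=1, q_{-1}=0), until the denominator exceeds 29:
  i=0: a_0=2, p_0 = 2*1 + 0 = 2, q_0 = 2*0 + 1 = 1.
  i=1: a_1=3, p_1 = 3*2 + 1 = 7, q_1 = 3*1 + 0 = 3.
  i=2: a_2=3, p_2 = 3*7 + 2 = 23, q_2 = 3*3 + 1 = 10.
  i=3: a_3=2, p_3 = 2*23 + 7 = 53, q_3 = 2*10 + 3 = 23.
  i=4: a_4=1, p_4 = 1*53 + 23 = 76, q_4 = 1*23 + 10 = 33.
q_4 = 33 > 29, so the last convergent with denominator <= 29 is p_3/q_3 = 53/23.
The closest fraction with denominator <= 29 is either p_3/q_3 or the intermediate fraction (k*p_3 + p_2)/(k*q_3 + q_2) with the largest k >= 1 whose denominator stays <= 29; these approach x as k grows, and every other convergent or intermediate fraction in range is farther away.
Largest k: floor((29 - q_2)/q_3) = floor((29 - 10)/23) = 0.
Since k = 0, no intermediate fraction beyond p_3/q_3 has denominator <= 29, so the convergent 53/23 is the closest (its error is |281*23 - 53*122|/(122*23) = 3/2806).

53/23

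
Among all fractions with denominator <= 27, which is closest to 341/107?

Expand x = 341/107 as a continued fraction with the Euclidean algorithm:
  341 = 3*107 + 20, so a_0 = 3.
  107 = 5*20 + 7, so a_1 = 5.
  20 = 2*7 + 6, so a_2 = 2.
  7 = 1*6 + 1, so a_3 = 1.
  6 = 6*1 + 0, so a_4 = 6.
so x = [3; 5, 2, 1, 6].
Convergents (p_i = a_i*p_{i-1} + p_{i-2}, q_i = a_i*q_{i-1} + q_{i-2} with p_{-2}=0, p_{-1}=1, q_{-2}=1, q_{-1}=0), until the denominator exceeds 27:
  i=0: a_0=3, p_0 = 3*1 + 0 = 3, q_0 = 3*0 + 1 = 1.
  i=1: a_1=5, p_1 = 5*3 + 1 = 16, q_1 = 5*1 + 0 = 5.
  i=2: a_2=2, p_2 = 2*16 + 3 = 35, q_2 = 2*5 + 1 = 11.
  i=3: a_3=1, p_3 = 1*35 + 16 = 51, q_3 = 1*11 + 5 = 16.
  i=4: a_4=6, p_4 = 6*51 + 35 = 341, q_4 = 6*16 + 11 = 107.
q_4 = 107 > 27, so the last convergent with denominator <= 27 is p_3/q_3 = 51/16.
The closest fraction with denominator <= 27 is either p_3/q_3 or the intermediate fraction (k*p_3 + p_2)/(k*q_3 + q_2) with the largest k >= 1 whose denominator stays <= 27; these approach x as k grows, and every other convergent or intermediate fraction in range is farther away.
Largest k: floor((27 - q_2)/q_3) = floor((27 - 11)/16) = 1.
That gives (1*51 + 35)/(1*16 + 11) = 86/27.
Compare the errors: |x - 51/16| = |341*16 - 51*107|/(107*16) = 1/1712, and |x - 86/27| = |341*27 - 86*107|/(107*27) = 5/2889.
Cross-multiplying, 1*2889 = 2889 < 8560 = 5*1712, so 1/1712 is smaller: the convergent 51/16 is closer to x than 86/27.

51/16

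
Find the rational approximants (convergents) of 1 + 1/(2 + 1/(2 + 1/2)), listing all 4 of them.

1/1, 3/2, 7/5, 17/12

Using the convergent recurrence p_i = a_i*p_{i-1} + p_{i-2}, q_i = a_i*q_{i-1} + q_{i-2} with p_{-2}=0, p_{-1}=1, q_{-2}=1, q_{-1}=0:
  i=0: a_0=1, p_0 = 1*1 + 0 = 1, q_0 = 1*0 + 1 = 1.
  i=1: a_1=2, p_1 = 2*1 + 1 = 3, q_1 = 2*1 + 0 = 2.
  i=2: a_2=2, p_2 = 2*3 + 1 = 7, q_2 = 2*2 + 1 = 5.
  i=3: a_3=2, p_3 = 2*7 + 3 = 17, q_3 = 2*5 + 2 = 12.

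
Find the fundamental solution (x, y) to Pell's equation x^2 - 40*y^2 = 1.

(x, y) = (19, 3)

First expand sqrt(40) as a continued fraction. With x_i = (sqrt(40) + m_i)/d_i and (m_0, d_0) = (0, 1): a_0 = floor(sqrt(40)) = 6, since 6^2 = 36 <= 40 < 49 = 7^2.
Iterate m_{i+1} = d_i*a_i - m_i, d_{i+1} = (40 - m_{i+1}^2)/d_i, a_{i+1} = floor((a_0 + m_{i+1})/d_{i+1}):
  m_1 = 1*6 - 0 = 6, d_1 = (40 - 6^2)/1 = 4/1 = 4, a_1 = floor((6 + 6)/4) = 3.
  m_2 = 4*3 - 6 = 6, d_2 = (40 - 6^2)/4 = 4/4 = 1, a_2 = floor((6 + 6)/1) = 12.
  m_3 = 1*12 - 6 = 6, d_3 = (40 - 6^2)/1 = 4/1 = 4: (m_3, d_3) = (m_1, d_1) = (6, 4), so from here the quotients repeat a_1, a_2; the period length is 2.
So sqrt(40) = [6; (3, 12)] with period length k = 2.
k is even, so the fundamental solution of x^2 - 40y^2 = 1 is (p_{k-1}, q_{k-1}) = (p_1, q_1); compute convergents through index 1.
Convergents (p_i = a_i*p_{i-1} + p_{i-2}, q_i = a_i*q_{i-1} + q_{i-2} with p_{-2}=0, p_{-1}=1, q_{-2}=1, q_{-1}=0):
  i=0: a_0=6, p_0 = 6*1 + 0 = 6, q_0 = 6*0 + 1 = 1.
  i=1: a_1=3, p_1 = 3*6 + 1 = 19, q_1 = 3*1 + 0 = 3.
Check: 19^2 - 40*3^2 = 361 - 360 = 1, so (x, y) = (19, 3) solves the equation, and by the theorem it is the least positive solution.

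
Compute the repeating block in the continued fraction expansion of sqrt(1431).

[37; (1, 4, 1, 4, 1, 74)]

Write x_i = (sqrt(1431) + m_i)/d_i with (m_0, d_0) = (0, 1). a_0 = floor(sqrt(1431)) = 37, since 37^2 = 1369 <= 1431 < 1444 = 38^2.
Iterate m_{i+1} = d_i*a_i - m_i, d_{i+1} = (1431 - m_{i+1}^2)/d_i, a_{i+1} = floor((a_0 + m_{i+1})/d_{i+1}):
  m_1 = 1*37 - 0 = 37, d_1 = (1431 - 37^2)/1 = 62/1 = 62, a_1 = floor((37 + 37)/62) = 1.
  m_2 = 62*1 - 37 = 25, d_2 = (1431 - 25^2)/62 = 806/62 = 13, a_2 = floor((37 + 25)/13) = 4.
  m_3 = 13*4 - 25 = 27, d_3 = (1431 - 27^2)/13 = 702/13 = 54, a_3 = floor((37 + 27)/54) = 1.
  m_4 = 54*1 - 27 = 27, d_4 = (1431 - 27^2)/54 = 702/54 = 13, a_4 = floor((37 + 27)/13) = 4.
  m_5 = 13*4 - 27 = 25, d_5 = (1431 - 25^2)/13 = 806/13 = 62, a_5 = floor((37 + 25)/62) = 1.
  m_6 = 62*1 - 25 = 37, d_6 = (1431 - 37^2)/62 = 62/62 = 1, a_6 = floor((37 + 37)/1) = 74.
  m_7 = 1*74 - 37 = 37, d_7 = (1431 - 37^2)/1 = 62/1 = 62: (m_7, d_7) = (m_1, d_1) = (37, 62), so from here the quotients repeat a_1, ..., a_6; the period length is 6.
Hence the expansion of sqrt(1431) is a_0 = 37 followed by the repeating block 1, 4, 1, 4, 1, 74 (period 6).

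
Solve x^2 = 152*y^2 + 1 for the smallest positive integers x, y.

(x, y) = (37, 3)

First expand sqrt(152) as a continued fraction. With x_i = (sqrt(152) + m_i)/d_i and (m_0, d_0) = (0, 1): a_0 = floor(sqrt(152)) = 12, since 12^2 = 144 <= 152 < 169 = 13^2.
Iterate m_{i+1} = d_i*a_i - m_i, d_{i+1} = (152 - m_{i+1}^2)/d_i, a_{i+1} = floor((a_0 + m_{i+1})/d_{i+1}):
  m_1 = 1*12 - 0 = 12, d_1 = (152 - 12^2)/1 = 8/1 = 8, a_1 = floor((12 + 12)/8) = 3.
  m_2 = 8*3 - 12 = 12, d_2 = (152 - 12^2)/8 = 8/8 = 1, a_2 = floor((12 + 12)/1) = 24.
  m_3 = 1*24 - 12 = 12, d_3 = (152 - 12^2)/1 = 8/1 = 8: (m_3, d_3) = (m_1, d_1) = (12, 8), so from here the quotients repeat a_1, a_2; the period length is 2.
So sqrt(152) = [12; (3, 24)] with period length k = 2.
k is even, so the fundamental solution of x^2 - 152y^2 = 1 is (p_{k-1}, q_{k-1}) = (p_1, q_1); compute convergents through index 1.
Convergents (p_i = a_i*p_{i-1} + p_{i-2}, q_i = a_i*q_{i-1} + q_{i-2} with p_{-2}=0, p_{-1}=1, q_{-2}=1, q_{-1}=0):
  i=0: a_0=12, p_0 = 12*1 + 0 = 12, q_0 = 12*0 + 1 = 1.
  i=1: a_1=3, p_1 = 3*12 + 1 = 37, q_1 = 3*1 + 0 = 3.
Check: 37^2 - 152*3^2 = 1369 - 1368 = 1, so (x, y) = (37, 3) solves the equation, and by the theorem it is the least positive solution.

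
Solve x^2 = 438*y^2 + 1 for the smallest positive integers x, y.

First expand sqrt(438) as a continued fraction. With x_i = (sqrt(438) + m_i)/d_i and (m_0, d_0) = (0, 1): a_0 = floor(sqrt(438)) = 20, since 20^2 = 400 <= 438 < 441 = 21^2.
Iterate m_{i+1} = d_i*a_i - m_i, d_{i+1} = (438 - m_{i+1}^2)/d_i, a_{i+1} = floor((a_0 + m_{i+1})/d_{i+1}):
  m_1 = 1*20 - 0 = 20, d_1 = (438 - 20^2)/1 = 38/1 = 38, a_1 = floor((20 + 20)/38) = 1.
  m_2 = 38*1 - 20 = 18, d_2 = (438 - 18^2)/38 = 114/38 = 3, a_2 = floor((20 + 18)/3) = 12.
  m_3 = 3*12 - 18 = 18, d_3 = (438 - 18^2)/3 = 114/3 = 38, a_3 = floor((20 + 18)/38) = 1.
  m_4 = 38*1 - 18 = 20, d_4 = (438 - 20^2)/38 = 38/38 = 1, a_4 = floor((20 + 20)/1) = 40.
  m_5 = 1*40 - 20 = 20, d_5 = (438 - 20^2)/1 = 38/1 = 38: (m_5, d_5) = (m_1, d_1) = (20, 38), so from here the quotients repeat a_1, ..., a_4; the period length is 4.
So sqrt(438) = [20; (1, 12, 1, 40)] with period length k = 4.
k is even, so the fundamental solution of x^2 - 438y^2 = 1 is (p_{k-1}, q_{k-1}) = (p_3, q_3); compute convergents through index 3.
Convergents (p_i = a_i*p_{i-1} + p_{i-2}, q_i = a_i*q_{i-1} + q_{i-2} with p_{-2}=0, p_{-1}=1, q_{-2}=1, q_{-1}=0):
  i=0: a_0=20, p_0 = 20*1 + 0 = 20, q_0 = 20*0 + 1 = 1.
  i=1: a_1=1, p_1 = 1*20 + 1 = 21, q_1 = 1*1 + 0 = 1.
  i=2: a_2=12, p_2 = 12*21 + 20 = 272, q_2 = 12*1 + 1 = 13.
  i=3: a_3=1, p_3 = 1*272 + 21 = 293, q_3 = 1*13 + 1 = 14.
Check: 293^2 - 438*14^2 = 85849 - 85848 = 1, so (x, y) = (293, 14) solves the equation, and by the theorem it is the least positive solution.

(x, y) = (293, 14)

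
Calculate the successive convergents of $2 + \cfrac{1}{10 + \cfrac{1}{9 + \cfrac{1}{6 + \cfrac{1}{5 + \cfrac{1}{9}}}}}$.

Using the convergent recurrence p_i = a_i*p_{i-1} + p_{i-2}, q_i = a_i*q_{i-1} + q_{i-2} with p_{-2}=0, p_{-1}=1, q_{-2}=1, q_{-1}=0:
  i=0: a_0=2, p_0 = 2*1 + 0 = 2, q_0 = 2*0 + 1 = 1.
  i=1: a_1=10, p_1 = 10*2 + 1 = 21, q_1 = 10*1 + 0 = 10.
  i=2: a_2=9, p_2 = 9*21 + 2 = 191, q_2 = 9*10 + 1 = 91.
  i=3: a_3=6, p_3 = 6*191 + 21 = 1167, q_3 = 6*91 + 10 = 556.
  i=4: a_4=5, p_4 = 5*1167 + 191 = 6026, q_4 = 5*556 + 91 = 2871.
  i=5: a_5=9, p_5 = 9*6026 + 1167 = 55401, q_5 = 9*2871 + 556 = 26395.

2/1, 21/10, 191/91, 1167/556, 6026/2871, 55401/26395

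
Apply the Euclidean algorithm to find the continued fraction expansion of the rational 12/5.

Run the Euclidean algorithm on 12 and 5; the successive quotients are the partial quotients a_0, a_1, ... (each step inverts the fractional part left over by the previous one):
  12 = 2*5 + 2, so a_0 = 2.
  5 = 2*2 + 1, so a_1 = 2.
  2 = 2*1 + 0, so a_2 = 2.
The remainder reaches 0 after 3 divisions, so the expansion has 3 partial quotients, read off in order.

[2; 2, 2]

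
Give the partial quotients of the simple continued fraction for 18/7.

[2; 1, 1, 3]

Run the Euclidean algorithm on 18 and 7; the successive quotients are the partial quotients a_0, a_1, ... (each step inverts the fractional part left over by the previous one):
  18 = 2*7 + 4, so a_0 = 2.
  7 = 1*4 + 3, so a_1 = 1.
  4 = 1*3 + 1, so a_2 = 1.
  3 = 3*1 + 0, so a_3 = 3.
The remainder reaches 0 after 4 divisions, so the expansion has 4 partial quotients, read off in order.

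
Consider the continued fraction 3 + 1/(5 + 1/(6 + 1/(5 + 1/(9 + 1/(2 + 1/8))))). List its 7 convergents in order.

Using the convergent recurrence p_i = a_i*p_{i-1} + p_{i-2}, q_i = a_i*q_{i-1} + q_{i-2} with p_{-2}=0, p_{-1}=1, q_{-2}=1, q_{-1}=0:
  i=0: a_0=3, p_0 = 3*1 + 0 = 3, q_0 = 3*0 + 1 = 1.
  i=1: a_1=5, p_1 = 5*3 + 1 = 16, q_1 = 5*1 + 0 = 5.
  i=2: a_2=6, p_2 = 6*16 + 3 = 99, q_2 = 6*5 + 1 = 31.
  i=3: a_3=5, p_3 = 5*99 + 16 = 511, q_3 = 5*31 + 5 = 160.
  i=4: a_4=9, p_4 = 9*511 + 99 = 4698, q_4 = 9*160 + 31 = 1471.
  i=5: a_5=2, p_5 = 2*4698 + 511 = 9907, q_5 = 2*1471 + 160 = 3102.
  i=6: a_6=8, p_6 = 8*9907 + 4698 = 83954, q_6 = 8*3102 + 1471 = 26287.

3/1, 16/5, 99/31, 511/160, 4698/1471, 9907/3102, 83954/26287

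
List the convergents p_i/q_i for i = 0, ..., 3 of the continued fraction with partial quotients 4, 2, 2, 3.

4/1, 9/2, 22/5, 75/17

Using the convergent recurrence p_i = a_i*p_{i-1} + p_{i-2}, q_i = a_i*q_{i-1} + q_{i-2} with p_{-2}=0, p_{-1}=1, q_{-2}=1, q_{-1}=0:
  i=0: a_0=4, p_0 = 4*1 + 0 = 4, q_0 = 4*0 + 1 = 1.
  i=1: a_1=2, p_1 = 2*4 + 1 = 9, q_1 = 2*1 + 0 = 2.
  i=2: a_2=2, p_2 = 2*9 + 4 = 22, q_2 = 2*2 + 1 = 5.
  i=3: a_3=3, p_3 = 3*22 + 9 = 75, q_3 = 3*5 + 2 = 17.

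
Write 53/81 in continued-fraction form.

[0; 1, 1, 1, 8, 3]

Run the Euclidean algorithm on 53 and 81; the successive quotients are the partial quotients a_0, a_1, ... (each step inverts the fractional part left over by the previous one):
  53 = 0*81 + 53, so a_0 = 0.
  81 = 1*53 + 28, so a_1 = 1.
  53 = 1*28 + 25, so a_2 = 1.
  28 = 1*25 + 3, so a_3 = 1.
  25 = 8*3 + 1, so a_4 = 8.
  3 = 3*1 + 0, so a_5 = 3.
The remainder reaches 0 after 6 divisions, so the expansion has 6 partial quotients, read off in order.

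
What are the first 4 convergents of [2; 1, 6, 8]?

2/1, 3/1, 20/7, 163/57

Using the convergent recurrence p_i = a_i*p_{i-1} + p_{i-2}, q_i = a_i*q_{i-1} + q_{i-2} with p_{-2}=0, p_{-1}=1, q_{-2}=1, q_{-1}=0:
  i=0: a_0=2, p_0 = 2*1 + 0 = 2, q_0 = 2*0 + 1 = 1.
  i=1: a_1=1, p_1 = 1*2 + 1 = 3, q_1 = 1*1 + 0 = 1.
  i=2: a_2=6, p_2 = 6*3 + 2 = 20, q_2 = 6*1 + 1 = 7.
  i=3: a_3=8, p_3 = 8*20 + 3 = 163, q_3 = 8*7 + 1 = 57.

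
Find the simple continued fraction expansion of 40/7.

[5; 1, 2, 2]

Run the Euclidean algorithm on 40 and 7; the successive quotients are the partial quotients a_0, a_1, ... (each step inverts the fractional part left over by the previous one):
  40 = 5*7 + 5, so a_0 = 5.
  7 = 1*5 + 2, so a_1 = 1.
  5 = 2*2 + 1, so a_2 = 2.
  2 = 2*1 + 0, so a_3 = 2.
The remainder reaches 0 after 4 divisions, so the expansion has 4 partial quotients, read off in order.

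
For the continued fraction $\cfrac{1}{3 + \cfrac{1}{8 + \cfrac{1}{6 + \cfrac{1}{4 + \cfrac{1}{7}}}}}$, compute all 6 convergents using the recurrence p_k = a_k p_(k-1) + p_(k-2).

Using the convergent recurrence p_i = a_i*p_{i-1} + p_{i-2}, q_i = a_i*q_{i-1} + q_{i-2} with p_{-2}=0, p_{-1}=1, q_{-2}=1, q_{-1}=0:
  i=0: a_0=0, p_0 = 0*1 + 0 = 0, q_0 = 0*0 + 1 = 1.
  i=1: a_1=3, p_1 = 3*0 + 1 = 1, q_1 = 3*1 + 0 = 3.
  i=2: a_2=8, p_2 = 8*1 + 0 = 8, q_2 = 8*3 + 1 = 25.
  i=3: a_3=6, p_3 = 6*8 + 1 = 49, q_3 = 6*25 + 3 = 153.
  i=4: a_4=4, p_4 = 4*49 + 8 = 204, q_4 = 4*153 + 25 = 637.
  i=5: a_5=7, p_5 = 7*204 + 49 = 1477, q_5 = 7*637 + 153 = 4612.

0/1, 1/3, 8/25, 49/153, 204/637, 1477/4612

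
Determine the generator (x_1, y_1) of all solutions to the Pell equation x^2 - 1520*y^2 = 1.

(x, y) = (39, 1)

First expand sqrt(1520) as a continued fraction. With x_i = (sqrt(1520) + m_i)/d_i and (m_0, d_0) = (0, 1): a_0 = floor(sqrt(1520)) = 38, since 38^2 = 1444 <= 1520 < 1521 = 39^2.
Iterate m_{i+1} = d_i*a_i - m_i, d_{i+1} = (1520 - m_{i+1}^2)/d_i, a_{i+1} = floor((a_0 + m_{i+1})/d_{i+1}):
  m_1 = 1*38 - 0 = 38, d_1 = (1520 - 38^2)/1 = 76/1 = 76, a_1 = floor((38 + 38)/76) = 1.
  m_2 = 76*1 - 38 = 38, d_2 = (1520 - 38^2)/76 = 76/76 = 1, a_2 = floor((38 + 38)/1) = 76.
  m_3 = 1*76 - 38 = 38, d_3 = (1520 - 38^2)/1 = 76/1 = 76: (m_3, d_3) = (m_1, d_1) = (38, 76), so from here the quotients repeat a_1, a_2; the period length is 2.
So sqrt(1520) = [38; (1, 76)] with period length k = 2.
k is even, so the fundamental solution of x^2 - 1520y^2 = 1 is (p_{k-1}, q_{k-1}) = (p_1, q_1); compute convergents through index 1.
Convergents (p_i = a_i*p_{i-1} + p_{i-2}, q_i = a_i*q_{i-1} + q_{i-2} with p_{-2}=0, p_{-1}=1, q_{-2}=1, q_{-1}=0):
  i=0: a_0=38, p_0 = 38*1 + 0 = 38, q_0 = 38*0 + 1 = 1.
  i=1: a_1=1, p_1 = 1*38 + 1 = 39, q_1 = 1*1 + 0 = 1.
Check: 39^2 - 1520*1^2 = 1521 - 1520 = 1, so (x, y) = (39, 1) solves the equation, and by the theorem it is the least positive solution.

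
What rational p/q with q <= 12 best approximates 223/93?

12/5

Expand x = 223/93 as a continued fraction with the Euclidean algorithm:
  223 = 2*93 + 37, so a_0 = 2.
  93 = 2*37 + 19, so a_1 = 2.
  37 = 1*19 + 18, so a_2 = 1.
  19 = 1*18 + 1, so a_3 = 1.
  18 = 18*1 + 0, so a_4 = 18.
so x = [2; 2, 1, 1, 18].
Convergents (p_i = a_i*p_{i-1} + p_{i-2}, q_i = a_i*q_{i-1} + q_{i-2} with p_{-2}=0, p_{-1}=1, q_{-2}=1, q_{-1}=0), until the denominator exceeds 12:
  i=0: a_0=2, p_0 = 2*1 + 0 = 2, q_0 = 2*0 + 1 = 1.
  i=1: a_1=2, p_1 = 2*2 + 1 = 5, q_1 = 2*1 + 0 = 2.
  i=2: a_2=1, p_2 = 1*5 + 2 = 7, q_2 = 1*2 + 1 = 3.
  i=3: a_3=1, p_3 = 1*7 + 5 = 12, q_3 = 1*3 + 2 = 5.
  i=4: a_4=18, p_4 = 18*12 + 7 = 223, q_4 = 18*5 + 3 = 93.
q_4 = 93 > 12, so the last convergent with denominator <= 12 is p_3/q_3 = 12/5.
The closest fraction with denominator <= 12 is either p_3/q_3 or the intermediate fraction (k*p_3 + p_2)/(k*q_3 + q_2) with the largest k >= 1 whose denominator stays <= 12; these approach x as k grows, and every other convergent or intermediate fraction in range is farther away.
Largest k: floor((12 - q_2)/q_3) = floor((12 - 3)/5) = 1.
That gives (1*12 + 7)/(1*5 + 3) = 19/8.
Compare the errors: |x - 12/5| = |223*5 - 12*93|/(93*5) = 1/465, and |x - 19/8| = |223*8 - 19*93|/(93*8) = 17/744.
Cross-multiplying, 1*744 = 744 < 7905 = 17*465, so 1/465 is smaller: the convergent 12/5 is closer to x than 19/8.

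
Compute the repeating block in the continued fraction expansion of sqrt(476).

Write x_i = (sqrt(476) + m_i)/d_i with (m_0, d_0) = (0, 1). a_0 = floor(sqrt(476)) = 21, since 21^2 = 441 <= 476 < 484 = 22^2.
Iterate m_{i+1} = d_i*a_i - m_i, d_{i+1} = (476 - m_{i+1}^2)/d_i, a_{i+1} = floor((a_0 + m_{i+1})/d_{i+1}):
  m_1 = 1*21 - 0 = 21, d_1 = (476 - 21^2)/1 = 35/1 = 35, a_1 = floor((21 + 21)/35) = 1.
  m_2 = 35*1 - 21 = 14, d_2 = (476 - 14^2)/35 = 280/35 = 8, a_2 = floor((21 + 14)/8) = 4.
  m_3 = 8*4 - 14 = 18, d_3 = (476 - 18^2)/8 = 152/8 = 19, a_3 = floor((21 + 18)/19) = 2.
  m_4 = 19*2 - 18 = 20, d_4 = (476 - 20^2)/19 = 76/19 = 4, a_4 = floor((21 + 20)/4) = 10.
  m_5 = 4*10 - 20 = 20, d_5 = (476 - 20^2)/4 = 76/4 = 19, a_5 = floor((21 + 20)/19) = 2.
  m_6 = 19*2 - 20 = 18, d_6 = (476 - 18^2)/19 = 152/19 = 8, a_6 = floor((21 + 18)/8) = 4.
  m_7 = 8*4 - 18 = 14, d_7 = (476 - 14^2)/8 = 280/8 = 35, a_7 = floor((21 + 14)/35) = 1.
  m_8 = 35*1 - 14 = 21, d_8 = (476 - 21^2)/35 = 35/35 = 1, a_8 = floor((21 + 21)/1) = 42.
  m_9 = 1*42 - 21 = 21, d_9 = (476 - 21^2)/1 = 35/1 = 35: (m_9, d_9) = (m_1, d_1) = (21, 35), so from here the quotients repeat a_1, ..., a_8; the period length is 8.
Hence the expansion of sqrt(476) is a_0 = 21 followed by the repeating block 1, 4, 2, 10, 2, 4, 1, 42 (period 8).

[21; (1, 4, 2, 10, 2, 4, 1, 42)]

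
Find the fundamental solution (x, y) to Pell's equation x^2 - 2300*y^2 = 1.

(x, y) = (1151, 24)

First expand sqrt(2300) as a continued fraction. With x_i = (sqrt(2300) + m_i)/d_i and (m_0, d_0) = (0, 1): a_0 = floor(sqrt(2300)) = 47, since 47^2 = 2209 <= 2300 < 2304 = 48^2.
Iterate m_{i+1} = d_i*a_i - m_i, d_{i+1} = (2300 - m_{i+1}^2)/d_i, a_{i+1} = floor((a_0 + m_{i+1})/d_{i+1}):
  m_1 = 1*47 - 0 = 47, d_1 = (2300 - 47^2)/1 = 91/1 = 91, a_1 = floor((47 + 47)/91) = 1.
  m_2 = 91*1 - 47 = 44, d_2 = (2300 - 44^2)/91 = 364/91 = 4, a_2 = floor((47 + 44)/4) = 22.
  m_3 = 4*22 - 44 = 44, d_3 = (2300 - 44^2)/4 = 364/4 = 91, a_3 = floor((47 + 44)/91) = 1.
  m_4 = 91*1 - 44 = 47, d_4 = (2300 - 47^2)/91 = 91/91 = 1, a_4 = floor((47 + 47)/1) = 94.
  m_5 = 1*94 - 47 = 47, d_5 = (2300 - 47^2)/1 = 91/1 = 91: (m_5, d_5) = (m_1, d_1) = (47, 91), so from here the quotients repeat a_1, ..., a_4; the period length is 4.
So sqrt(2300) = [47; (1, 22, 1, 94)] with period length k = 4.
k is even, so the fundamental solution of x^2 - 2300y^2 = 1 is (p_{k-1}, q_{k-1}) = (p_3, q_3); compute convergents through index 3.
Convergents (p_i = a_i*p_{i-1} + p_{i-2}, q_i = a_i*q_{i-1} + q_{i-2} with p_{-2}=0, p_{-1}=1, q_{-2}=1, q_{-1}=0):
  i=0: a_0=47, p_0 = 47*1 + 0 = 47, q_0 = 47*0 + 1 = 1.
  i=1: a_1=1, p_1 = 1*47 + 1 = 48, q_1 = 1*1 + 0 = 1.
  i=2: a_2=22, p_2 = 22*48 + 47 = 1103, q_2 = 22*1 + 1 = 23.
  i=3: a_3=1, p_3 = 1*1103 + 48 = 1151, q_3 = 1*23 + 1 = 24.
Check: 1151^2 - 2300*24^2 = 1324801 - 1324800 = 1, so (x, y) = (1151, 24) solves the equation, and by the theorem it is the least positive solution.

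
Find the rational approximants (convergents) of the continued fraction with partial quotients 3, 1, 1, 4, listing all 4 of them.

3/1, 4/1, 7/2, 32/9

Using the convergent recurrence p_i = a_i*p_{i-1} + p_{i-2}, q_i = a_i*q_{i-1} + q_{i-2} with p_{-2}=0, p_{-1}=1, q_{-2}=1, q_{-1}=0:
  i=0: a_0=3, p_0 = 3*1 + 0 = 3, q_0 = 3*0 + 1 = 1.
  i=1: a_1=1, p_1 = 1*3 + 1 = 4, q_1 = 1*1 + 0 = 1.
  i=2: a_2=1, p_2 = 1*4 + 3 = 7, q_2 = 1*1 + 1 = 2.
  i=3: a_3=4, p_3 = 4*7 + 4 = 32, q_3 = 4*2 + 1 = 9.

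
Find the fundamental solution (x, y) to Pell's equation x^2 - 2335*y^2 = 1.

First expand sqrt(2335) as a continued fraction. With x_i = (sqrt(2335) + m_i)/d_i and (m_0, d_0) = (0, 1): a_0 = floor(sqrt(2335)) = 48, since 48^2 = 2304 <= 2335 < 2401 = 49^2.
Iterate m_{i+1} = d_i*a_i - m_i, d_{i+1} = (2335 - m_{i+1}^2)/d_i, a_{i+1} = floor((a_0 + m_{i+1})/d_{i+1}):
  m_1 = 1*48 - 0 = 48, d_1 = (2335 - 48^2)/1 = 31/1 = 31, a_1 = floor((48 + 48)/31) = 3.
  m_2 = 31*3 - 48 = 45, d_2 = (2335 - 45^2)/31 = 310/31 = 10, a_2 = floor((48 + 45)/10) = 9.
  m_3 = 10*9 - 45 = 45, d_3 = (2335 - 45^2)/10 = 310/10 = 31, a_3 = floor((48 + 45)/31) = 3.
  m_4 = 31*3 - 45 = 48, d_4 = (2335 - 48^2)/31 = 31/31 = 1, a_4 = floor((48 + 48)/1) = 96.
  m_5 = 1*96 - 48 = 48, d_5 = (2335 - 48^2)/1 = 31/1 = 31: (m_5, d_5) = (m_1, d_1) = (48, 31), so from here the quotients repeat a_1, ..., a_4; the period length is 4.
So sqrt(2335) = [48; (3, 9, 3, 96)] with period length k = 4.
k is even, so the fundamental solution of x^2 - 2335y^2 = 1 is (p_{k-1}, q_{k-1}) = (p_3, q_3); compute convergents through index 3.
Convergents (p_i = a_i*p_{i-1} + p_{i-2}, q_i = a_i*q_{i-1} + q_{i-2} with p_{-2}=0, p_{-1}=1, q_{-2}=1, q_{-1}=0):
  i=0: a_0=48, p_0 = 48*1 + 0 = 48, q_0 = 48*0 + 1 = 1.
  i=1: a_1=3, p_1 = 3*48 + 1 = 145, q_1 = 3*1 + 0 = 3.
  i=2: a_2=9, p_2 = 9*145 + 48 = 1353, q_2 = 9*3 + 1 = 28.
  i=3: a_3=3, p_3 = 3*1353 + 145 = 4204, q_3 = 3*28 + 3 = 87.
Check: 4204^2 - 2335*87^2 = 17673616 - 17673615 = 1, so (x, y) = (4204, 87) solves the equation, and by the theorem it is the least positive solution.

(x, y) = (4204, 87)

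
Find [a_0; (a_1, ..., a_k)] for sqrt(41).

[6; (2, 2, 12)]

Write x_i = (sqrt(41) + m_i)/d_i with (m_0, d_0) = (0, 1). a_0 = floor(sqrt(41)) = 6, since 6^2 = 36 <= 41 < 49 = 7^2.
Iterate m_{i+1} = d_i*a_i - m_i, d_{i+1} = (41 - m_{i+1}^2)/d_i, a_{i+1} = floor((a_0 + m_{i+1})/d_{i+1}):
  m_1 = 1*6 - 0 = 6, d_1 = (41 - 6^2)/1 = 5/1 = 5, a_1 = floor((6 + 6)/5) = 2.
  m_2 = 5*2 - 6 = 4, d_2 = (41 - 4^2)/5 = 25/5 = 5, a_2 = floor((6 + 4)/5) = 2.
  m_3 = 5*2 - 4 = 6, d_3 = (41 - 6^2)/5 = 5/5 = 1, a_3 = floor((6 + 6)/1) = 12.
  m_4 = 1*12 - 6 = 6, d_4 = (41 - 6^2)/1 = 5/1 = 5: (m_4, d_4) = (m_1, d_1) = (6, 5), so from here the quotients repeat a_1, ..., a_3; the period length is 3.
Hence the expansion of sqrt(41) is a_0 = 6 followed by the repeating block 2, 2, 12 (period 3).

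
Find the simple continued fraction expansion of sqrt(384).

[19; (1, 1, 2, 9, 2, 1, 1, 38)]

Write x_i = (sqrt(384) + m_i)/d_i with (m_0, d_0) = (0, 1). a_0 = floor(sqrt(384)) = 19, since 19^2 = 361 <= 384 < 400 = 20^2.
Iterate m_{i+1} = d_i*a_i - m_i, d_{i+1} = (384 - m_{i+1}^2)/d_i, a_{i+1} = floor((a_0 + m_{i+1})/d_{i+1}):
  m_1 = 1*19 - 0 = 19, d_1 = (384 - 19^2)/1 = 23/1 = 23, a_1 = floor((19 + 19)/23) = 1.
  m_2 = 23*1 - 19 = 4, d_2 = (384 - 4^2)/23 = 368/23 = 16, a_2 = floor((19 + 4)/16) = 1.
  m_3 = 16*1 - 4 = 12, d_3 = (384 - 12^2)/16 = 240/16 = 15, a_3 = floor((19 + 12)/15) = 2.
  m_4 = 15*2 - 12 = 18, d_4 = (384 - 18^2)/15 = 60/15 = 4, a_4 = floor((19 + 18)/4) = 9.
  m_5 = 4*9 - 18 = 18, d_5 = (384 - 18^2)/4 = 60/4 = 15, a_5 = floor((19 + 18)/15) = 2.
  m_6 = 15*2 - 18 = 12, d_6 = (384 - 12^2)/15 = 240/15 = 16, a_6 = floor((19 + 12)/16) = 1.
  m_7 = 16*1 - 12 = 4, d_7 = (384 - 4^2)/16 = 368/16 = 23, a_7 = floor((19 + 4)/23) = 1.
  m_8 = 23*1 - 4 = 19, d_8 = (384 - 19^2)/23 = 23/23 = 1, a_8 = floor((19 + 19)/1) = 38.
  m_9 = 1*38 - 19 = 19, d_9 = (384 - 19^2)/1 = 23/1 = 23: (m_9, d_9) = (m_1, d_1) = (19, 23), so from here the quotients repeat a_1, ..., a_8; the period length is 8.
Hence the expansion of sqrt(384) is a_0 = 19 followed by the repeating block 1, 1, 2, 9, 2, 1, 1, 38 (period 8).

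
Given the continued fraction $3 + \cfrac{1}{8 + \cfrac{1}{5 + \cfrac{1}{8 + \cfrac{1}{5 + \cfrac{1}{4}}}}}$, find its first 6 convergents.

Using the convergent recurrence p_i = a_i*p_{i-1} + p_{i-2}, q_i = a_i*q_{i-1} + q_{i-2} with p_{-2}=0, p_{-1}=1, q_{-2}=1, q_{-1}=0:
  i=0: a_0=3, p_0 = 3*1 + 0 = 3, q_0 = 3*0 + 1 = 1.
  i=1: a_1=8, p_1 = 8*3 + 1 = 25, q_1 = 8*1 + 0 = 8.
  i=2: a_2=5, p_2 = 5*25 + 3 = 128, q_2 = 5*8 + 1 = 41.
  i=3: a_3=8, p_3 = 8*128 + 25 = 1049, q_3 = 8*41 + 8 = 336.
  i=4: a_4=5, p_4 = 5*1049 + 128 = 5373, q_4 = 5*336 + 41 = 1721.
  i=5: a_5=4, p_5 = 4*5373 + 1049 = 22541, q_5 = 4*1721 + 336 = 7220.

3/1, 25/8, 128/41, 1049/336, 5373/1721, 22541/7220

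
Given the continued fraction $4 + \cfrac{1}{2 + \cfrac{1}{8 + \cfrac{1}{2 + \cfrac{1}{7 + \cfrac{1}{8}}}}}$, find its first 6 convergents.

Using the convergent recurrence p_i = a_i*p_{i-1} + p_{i-2}, q_i = a_i*q_{i-1} + q_{i-2} with p_{-2}=0, p_{-1}=1, q_{-2}=1, q_{-1}=0:
  i=0: a_0=4, p_0 = 4*1 + 0 = 4, q_0 = 4*0 + 1 = 1.
  i=1: a_1=2, p_1 = 2*4 + 1 = 9, q_1 = 2*1 + 0 = 2.
  i=2: a_2=8, p_2 = 8*9 + 4 = 76, q_2 = 8*2 + 1 = 17.
  i=3: a_3=2, p_3 = 2*76 + 9 = 161, q_3 = 2*17 + 2 = 36.
  i=4: a_4=7, p_4 = 7*161 + 76 = 1203, q_4 = 7*36 + 17 = 269.
  i=5: a_5=8, p_5 = 8*1203 + 161 = 9785, q_5 = 8*269 + 36 = 2188.

4/1, 9/2, 76/17, 161/36, 1203/269, 9785/2188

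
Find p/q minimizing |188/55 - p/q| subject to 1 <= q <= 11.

24/7

Expand x = 188/55 as a continued fraction with the Euclidean algorithm:
  188 = 3*55 + 23, so a_0 = 3.
  55 = 2*23 + 9, so a_1 = 2.
  23 = 2*9 + 5, so a_2 = 2.
  9 = 1*5 + 4, so a_3 = 1.
  5 = 1*4 + 1, so a_4 = 1.
  4 = 4*1 + 0, so a_5 = 4.
so x = [3; 2, 2, 1, 1, 4].
Convergents (p_i = a_i*p_{i-1} + p_{i-2}, q_i = a_i*q_{i-1} + q_{i-2} with p_{-2}=0, p_{-1}=1, q_{-2}=1, q_{-1}=0), until the denominator exceeds 11:
  i=0: a_0=3, p_0 = 3*1 + 0 = 3, q_0 = 3*0 + 1 = 1.
  i=1: a_1=2, p_1 = 2*3 + 1 = 7, q_1 = 2*1 + 0 = 2.
  i=2: a_2=2, p_2 = 2*7 + 3 = 17, q_2 = 2*2 + 1 = 5.
  i=3: a_3=1, p_3 = 1*17 + 7 = 24, q_3 = 1*5 + 2 = 7.
  i=4: a_4=1, p_4 = 1*24 + 17 = 41, q_4 = 1*7 + 5 = 12.
q_4 = 12 > 11, so the last convergent with denominator <= 11 is p_3/q_3 = 24/7.
The closest fraction with denominator <= 11 is either p_3/q_3 or the intermediate fraction (k*p_3 + p_2)/(k*q_3 + q_2) with the largest k >= 1 whose denominator stays <= 11; these approach x as k grows, and every other convergent or intermediate fraction in range is farther away.
Largest k: floor((11 - q_2)/q_3) = floor((11 - 5)/7) = 0.
Since k = 0, no intermediate fraction beyond p_3/q_3 has denominator <= 11, so the convergent 24/7 is the closest (its error is |188*7 - 24*55|/(55*7) = 4/385).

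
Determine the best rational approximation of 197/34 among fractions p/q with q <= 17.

Expand x = 197/34 as a continued fraction with the Euclidean algorithm:
  197 = 5*34 + 27, so a_0 = 5.
  34 = 1*27 + 7, so a_1 = 1.
  27 = 3*7 + 6, so a_2 = 3.
  7 = 1*6 + 1, so a_3 = 1.
  6 = 6*1 + 0, so a_4 = 6.
so x = [5; 1, 3, 1, 6].
Convergents (p_i = a_i*p_{i-1} + p_{i-2}, q_i = a_i*q_{i-1} + q_{i-2} with p_{-2}=0, p_{-1}=1, q_{-2}=1, q_{-1}=0), until the denominator exceeds 17:
  i=0: a_0=5, p_0 = 5*1 + 0 = 5, q_0 = 5*0 + 1 = 1.
  i=1: a_1=1, p_1 = 1*5 + 1 = 6, q_1 = 1*1 + 0 = 1.
  i=2: a_2=3, p_2 = 3*6 + 5 = 23, q_2 = 3*1 + 1 = 4.
  i=3: a_3=1, p_3 = 1*23 + 6 = 29, q_3 = 1*4 + 1 = 5.
  i=4: a_4=6, p_4 = 6*29 + 23 = 197, q_4 = 6*5 + 4 = 34.
q_4 = 34 > 17, so the last convergent with denominator <= 17 is p_3/q_3 = 29/5.
The closest fraction with denominator <= 17 is either p_3/q_3 or the intermediate fraction (k*p_3 + p_2)/(k*q_3 + q_2) with the largest k >= 1 whose denominator stays <= 17; these approach x as k grows, and every other convergent or intermediate fraction in range is farther away.
Largest k: floor((17 - q_2)/q_3) = floor((17 - 4)/5) = 2.
That gives (2*29 + 23)/(2*5 + 4) = 81/14.
Compare the errors: |x - 29/5| = |197*5 - 29*34|/(34*5) = 1/170, and |x - 81/14| = |197*14 - 81*34|/(34*14) = 4/476.
Cross-multiplying, 1*476 = 476 < 680 = 4*170, so 1/170 is smaller: the convergent 29/5 is closer to x than 81/14.

29/5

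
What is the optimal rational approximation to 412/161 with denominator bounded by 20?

Expand x = 412/161 as a continued fraction with the Euclidean algorithm:
  412 = 2*161 + 90, so a_0 = 2.
  161 = 1*90 + 71, so a_1 = 1.
  90 = 1*71 + 19, so a_2 = 1.
  71 = 3*19 + 14, so a_3 = 3.
  19 = 1*14 + 5, so a_4 = 1.
  14 = 2*5 + 4, so a_5 = 2.
  5 = 1*4 + 1, so a_6 = 1.
  4 = 4*1 + 0, so a_7 = 4.
so x = [2; 1, 1, 3, 1, 2, 1, 4].
Convergents (p_i = a_i*p_{i-1} + p_{i-2}, q_i = a_i*q_{i-1} + q_{i-2} with p_{-2}=0, p_{-1}=1, q_{-2}=1, q_{-1}=0), until the denominator exceeds 20:
  i=0: a_0=2, p_0 = 2*1 + 0 = 2, q_0 = 2*0 + 1 = 1.
  i=1: a_1=1, p_1 = 1*2 + 1 = 3, q_1 = 1*1 + 0 = 1.
  i=2: a_2=1, p_2 = 1*3 + 2 = 5, q_2 = 1*1 + 1 = 2.
  i=3: a_3=3, p_3 = 3*5 + 3 = 18, q_3 = 3*2 + 1 = 7.
  i=4: a_4=1, p_4 = 1*18 + 5 = 23, q_4 = 1*7 + 2 = 9.
  i=5: a_5=2, p_5 = 2*23 + 18 = 64, q_5 = 2*9 + 7 = 25.
q_5 = 25 > 20, so the last convergent with denominator <= 20 is p_4/q_4 = 23/9.
The closest fraction with denominator <= 20 is either p_4/q_4 or the intermediate fraction (k*p_4 + p_3)/(k*q_4 + q_3) with the largest k >= 1 whose denominator stays <= 20; these approach x as k grows, and every other convergent or intermediate fraction in range is farther away.
Largest k: floor((20 - q_3)/q_4) = floor((20 - 7)/9) = 1.
That gives (1*23 + 18)/(1*9 + 7) = 41/16.
Compare the errors: |x - 23/9| = |412*9 - 23*161|/(161*9) = 5/1449, and |x - 41/16| = |412*16 - 41*161|/(161*16) = 9/2576.
Cross-multiplying, 5*2576 = 12880 < 13041 = 9*1449, so 5/1449 is smaller: the convergent 23/9 is closer to x than 41/16.

23/9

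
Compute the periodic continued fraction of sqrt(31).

[5; (1, 1, 3, 5, 3, 1, 1, 10)]

Write x_i = (sqrt(31) + m_i)/d_i with (m_0, d_0) = (0, 1). a_0 = floor(sqrt(31)) = 5, since 5^2 = 25 <= 31 < 36 = 6^2.
Iterate m_{i+1} = d_i*a_i - m_i, d_{i+1} = (31 - m_{i+1}^2)/d_i, a_{i+1} = floor((a_0 + m_{i+1})/d_{i+1}):
  m_1 = 1*5 - 0 = 5, d_1 = (31 - 5^2)/1 = 6/1 = 6, a_1 = floor((5 + 5)/6) = 1.
  m_2 = 6*1 - 5 = 1, d_2 = (31 - 1^2)/6 = 30/6 = 5, a_2 = floor((5 + 1)/5) = 1.
  m_3 = 5*1 - 1 = 4, d_3 = (31 - 4^2)/5 = 15/5 = 3, a_3 = floor((5 + 4)/3) = 3.
  m_4 = 3*3 - 4 = 5, d_4 = (31 - 5^2)/3 = 6/3 = 2, a_4 = floor((5 + 5)/2) = 5.
  m_5 = 2*5 - 5 = 5, d_5 = (31 - 5^2)/2 = 6/2 = 3, a_5 = floor((5 + 5)/3) = 3.
  m_6 = 3*3 - 5 = 4, d_6 = (31 - 4^2)/3 = 15/3 = 5, a_6 = floor((5 + 4)/5) = 1.
  m_7 = 5*1 - 4 = 1, d_7 = (31 - 1^2)/5 = 30/5 = 6, a_7 = floor((5 + 1)/6) = 1.
  m_8 = 6*1 - 1 = 5, d_8 = (31 - 5^2)/6 = 6/6 = 1, a_8 = floor((5 + 5)/1) = 10.
  m_9 = 1*10 - 5 = 5, d_9 = (31 - 5^2)/1 = 6/1 = 6: (m_9, d_9) = (m_1, d_1) = (5, 6), so from here the quotients repeat a_1, ..., a_8; the period length is 8.
Hence the expansion of sqrt(31) is a_0 = 5 followed by the repeating block 1, 1, 3, 5, 3, 1, 1, 10 (period 8).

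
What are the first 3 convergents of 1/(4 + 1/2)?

Using the convergent recurrence p_i = a_i*p_{i-1} + p_{i-2}, q_i = a_i*q_{i-1} + q_{i-2} with p_{-2}=0, p_{-1}=1, q_{-2}=1, q_{-1}=0:
  i=0: a_0=0, p_0 = 0*1 + 0 = 0, q_0 = 0*0 + 1 = 1.
  i=1: a_1=4, p_1 = 4*0 + 1 = 1, q_1 = 4*1 + 0 = 4.
  i=2: a_2=2, p_2 = 2*1 + 0 = 2, q_2 = 2*4 + 1 = 9.

0/1, 1/4, 2/9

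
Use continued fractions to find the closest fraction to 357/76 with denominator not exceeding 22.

47/10

Expand x = 357/76 as a continued fraction with the Euclidean algorithm:
  357 = 4*76 + 53, so a_0 = 4.
  76 = 1*53 + 23, so a_1 = 1.
  53 = 2*23 + 7, so a_2 = 2.
  23 = 3*7 + 2, so a_3 = 3.
  7 = 3*2 + 1, so a_4 = 3.
  2 = 2*1 + 0, so a_5 = 2.
so x = [4; 1, 2, 3, 3, 2].
Convergents (p_i = a_i*p_{i-1} + p_{i-2}, q_i = a_i*q_{i-1} + q_{i-2} with p_{-2}=0, p_{-1}=1, q_{-2}=1, q_{-1}=0), until the denominator exceeds 22:
  i=0: a_0=4, p_0 = 4*1 + 0 = 4, q_0 = 4*0 + 1 = 1.
  i=1: a_1=1, p_1 = 1*4 + 1 = 5, q_1 = 1*1 + 0 = 1.
  i=2: a_2=2, p_2 = 2*5 + 4 = 14, q_2 = 2*1 + 1 = 3.
  i=3: a_3=3, p_3 = 3*14 + 5 = 47, q_3 = 3*3 + 1 = 10.
  i=4: a_4=3, p_4 = 3*47 + 14 = 155, q_4 = 3*10 + 3 = 33.
q_4 = 33 > 22, so the last convergent with denominator <= 22 is p_3/q_3 = 47/10.
The closest fraction with denominator <= 22 is either p_3/q_3 or the intermediate fraction (k*p_3 + p_2)/(k*q_3 + q_2) with the largest k >= 1 whose denominator stays <= 22; these approach x as k grows, and every other convergent or intermediate fraction in range is farther away.
Largest k: floor((22 - q_2)/q_3) = floor((22 - 3)/10) = 1.
That gives (1*47 + 14)/(1*10 + 3) = 61/13.
Compare the errors: |x - 47/10| = |357*10 - 47*76|/(76*10) = 2/760, and |x - 61/13| = |357*13 - 61*76|/(76*13) = 5/988.
Cross-multiplying, 2*988 = 1976 < 3800 = 5*760, so 2/760 is smaller: the convergent 47/10 is closer to x than 61/13.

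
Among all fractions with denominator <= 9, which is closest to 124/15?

33/4

Expand x = 124/15 as a continued fraction with the Euclidean algorithm:
  124 = 8*15 + 4, so a_0 = 8.
  15 = 3*4 + 3, so a_1 = 3.
  4 = 1*3 + 1, so a_2 = 1.
  3 = 3*1 + 0, so a_3 = 3.
so x = [8; 3, 1, 3].
Convergents (p_i = a_i*p_{i-1} + p_{i-2}, q_i = a_i*q_{i-1} + q_{i-2} with p_{-2}=0, p_{-1}=1, q_{-2}=1, q_{-1}=0), until the denominator exceeds 9:
  i=0: a_0=8, p_0 = 8*1 + 0 = 8, q_0 = 8*0 + 1 = 1.
  i=1: a_1=3, p_1 = 3*8 + 1 = 25, q_1 = 3*1 + 0 = 3.
  i=2: a_2=1, p_2 = 1*25 + 8 = 33, q_2 = 1*3 + 1 = 4.
  i=3: a_3=3, p_3 = 3*33 + 25 = 124, q_3 = 3*4 + 3 = 15.
q_3 = 15 > 9, so the last convergent with denominator <= 9 is p_2/q_2 = 33/4.
The closest fraction with denominator <= 9 is either p_2/q_2 or the intermediate fraction (k*p_2 + p_1)/(k*q_2 + q_1) with the largest k >= 1 whose denominator stays <= 9; these approach x as k grows, and every other convergent or intermediate fraction in range is farther away.
Largest k: floor((9 - q_1)/q_2) = floor((9 - 3)/4) = 1.
That gives (1*33 + 25)/(1*4 + 3) = 58/7.
Compare the errors: |x - 33/4| = |124*4 - 33*15|/(15*4) = 1/60, and |x - 58/7| = |124*7 - 58*15|/(15*7) = 2/105.
Cross-multiplying, 1*105 = 105 < 120 = 2*60, so 1/60 is smaller: the convergent 33/4 is closer to x than 58/7.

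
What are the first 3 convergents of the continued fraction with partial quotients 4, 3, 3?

4/1, 13/3, 43/10

Using the convergent recurrence p_i = a_i*p_{i-1} + p_{i-2}, q_i = a_i*q_{i-1} + q_{i-2} with p_{-2}=0, p_{-1}=1, q_{-2}=1, q_{-1}=0:
  i=0: a_0=4, p_0 = 4*1 + 0 = 4, q_0 = 4*0 + 1 = 1.
  i=1: a_1=3, p_1 = 3*4 + 1 = 13, q_1 = 3*1 + 0 = 3.
  i=2: a_2=3, p_2 = 3*13 + 4 = 43, q_2 = 3*3 + 1 = 10.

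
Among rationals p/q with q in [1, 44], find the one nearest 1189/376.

Expand x = 1189/376 as a continued fraction with the Euclidean algorithm:
  1189 = 3*376 + 61, so a_0 = 3.
  376 = 6*61 + 10, so a_1 = 6.
  61 = 6*10 + 1, so a_2 = 6.
  10 = 10*1 + 0, so a_3 = 10.
so x = [3; 6, 6, 10].
Convergents (p_i = a_i*p_{i-1} + p_{i-2}, q_i = a_i*q_{i-1} + q_{i-2} with p_{-2}=0, p_{-1}=1, q_{-2}=1, q_{-1}=0), until the denominator exceeds 44:
  i=0: a_0=3, p_0 = 3*1 + 0 = 3, q_0 = 3*0 + 1 = 1.
  i=1: a_1=6, p_1 = 6*3 + 1 = 19, q_1 = 6*1 + 0 = 6.
  i=2: a_2=6, p_2 = 6*19 + 3 = 117, q_2 = 6*6 + 1 = 37.
  i=3: a_3=10, p_3 = 10*117 + 19 = 1189, q_3 = 10*37 + 6 = 376.
q_3 = 376 > 44, so the last convergent with denominator <= 44 is p_2/q_2 = 117/37.
The closest fraction with denominator <= 44 is either p_2/q_2 or the intermediate fraction (k*p_2 + p_1)/(k*q_2 + q_1) with the largest k >= 1 whose denominator stays <= 44; these approach x as k grows, and every other convergent or intermediate fraction in range is farther away.
Largest k: floor((44 - q_1)/q_2) = floor((44 - 6)/37) = 1.
That gives (1*117 + 19)/(1*37 + 6) = 136/43.
Compare the errors: |x - 117/37| = |1189*37 - 117*376|/(376*37) = 1/13912, and |x - 136/43| = |1189*43 - 136*376|/(376*43) = 9/16168.
Cross-multiplying, 1*16168 = 16168 < 125208 = 9*13912, so 1/13912 is smaller: the convergent 117/37 is closer to x than 136/43.

117/37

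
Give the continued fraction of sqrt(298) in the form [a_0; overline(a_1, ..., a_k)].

Write x_i = (sqrt(298) + m_i)/d_i with (m_0, d_0) = (0, 1). a_0 = floor(sqrt(298)) = 17, since 17^2 = 289 <= 298 < 324 = 18^2.
Iterate m_{i+1} = d_i*a_i - m_i, d_{i+1} = (298 - m_{i+1}^2)/d_i, a_{i+1} = floor((a_0 + m_{i+1})/d_{i+1}):
  m_1 = 1*17 - 0 = 17, d_1 = (298 - 17^2)/1 = 9/1 = 9, a_1 = floor((17 + 17)/9) = 3.
  m_2 = 9*3 - 17 = 10, d_2 = (298 - 10^2)/9 = 198/9 = 22, a_2 = floor((17 + 10)/22) = 1.
  m_3 = 22*1 - 10 = 12, d_3 = (298 - 12^2)/22 = 154/22 = 7, a_3 = floor((17 + 12)/7) = 4.
  m_4 = 7*4 - 12 = 16, d_4 = (298 - 16^2)/7 = 42/7 = 6, a_4 = floor((17 + 16)/6) = 5.
  m_5 = 6*5 - 16 = 14, d_5 = (298 - 14^2)/6 = 102/6 = 17, a_5 = floor((17 + 14)/17) = 1.
  m_6 = 17*1 - 14 = 3, d_6 = (298 - 3^2)/17 = 289/17 = 17, a_6 = floor((17 + 3)/17) = 1.
  m_7 = 17*1 - 3 = 14, d_7 = (298 - 14^2)/17 = 102/17 = 6, a_7 = floor((17 + 14)/6) = 5.
  m_8 = 6*5 - 14 = 16, d_8 = (298 - 16^2)/6 = 42/6 = 7, a_8 = floor((17 + 16)/7) = 4.
  m_9 = 7*4 - 16 = 12, d_9 = (298 - 12^2)/7 = 154/7 = 22, a_9 = floor((17 + 12)/22) = 1.
  m_10 = 22*1 - 12 = 10, d_10 = (298 - 10^2)/22 = 198/22 = 9, a_10 = floor((17 + 10)/9) = 3.
  m_11 = 9*3 - 10 = 17, d_11 = (298 - 17^2)/9 = 9/9 = 1, a_11 = floor((17 + 17)/1) = 34.
  m_12 = 1*34 - 17 = 17, d_12 = (298 - 17^2)/1 = 9/1 = 9: (m_12, d_12) = (m_1, d_1) = (17, 9), so from here the quotients repeat a_1, ..., a_11; the period length is 11.
Hence the expansion of sqrt(298) is a_0 = 17 followed by the repeating block 3, 1, 4, 5, 1, 1, 5, 4, 1, 3, 34 (period 11).

[17; overline(3, 1, 4, 5, 1, 1, 5, 4, 1, 3, 34)]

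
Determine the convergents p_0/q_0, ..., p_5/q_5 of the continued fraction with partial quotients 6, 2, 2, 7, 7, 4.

Using the convergent recurrence p_i = a_i*p_{i-1} + p_{i-2}, q_i = a_i*q_{i-1} + q_{i-2} with p_{-2}=0, p_{-1}=1, q_{-2}=1, q_{-1}=0:
  i=0: a_0=6, p_0 = 6*1 + 0 = 6, q_0 = 6*0 + 1 = 1.
  i=1: a_1=2, p_1 = 2*6 + 1 = 13, q_1 = 2*1 + 0 = 2.
  i=2: a_2=2, p_2 = 2*13 + 6 = 32, q_2 = 2*2 + 1 = 5.
  i=3: a_3=7, p_3 = 7*32 + 13 = 237, q_3 = 7*5 + 2 = 37.
  i=4: a_4=7, p_4 = 7*237 + 32 = 1691, q_4 = 7*37 + 5 = 264.
  i=5: a_5=4, p_5 = 4*1691 + 237 = 7001, q_5 = 4*264 + 37 = 1093.

6/1, 13/2, 32/5, 237/37, 1691/264, 7001/1093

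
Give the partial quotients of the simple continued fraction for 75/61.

[1; 4, 2, 1, 4]

Run the Euclidean algorithm on 75 and 61; the successive quotients are the partial quotients a_0, a_1, ... (each step inverts the fractional part left over by the previous one):
  75 = 1*61 + 14, so a_0 = 1.
  61 = 4*14 + 5, so a_1 = 4.
  14 = 2*5 + 4, so a_2 = 2.
  5 = 1*4 + 1, so a_3 = 1.
  4 = 4*1 + 0, so a_4 = 4.
The remainder reaches 0 after 5 divisions, so the expansion has 5 partial quotients, read off in order.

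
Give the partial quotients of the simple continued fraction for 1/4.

Run the Euclidean algorithm on 1 and 4; the successive quotients are the partial quotients a_0, a_1, ... (each step inverts the fractional part left over by the previous one):
  1 = 0*4 + 1, so a_0 = 0.
  4 = 4*1 + 0, so a_1 = 4.
The remainder reaches 0 after 2 divisions, so the expansion has 2 partial quotients, read off in order.

[0; 4]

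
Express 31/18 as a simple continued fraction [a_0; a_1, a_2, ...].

Run the Euclidean algorithm on 31 and 18; the successive quotients are the partial quotients a_0, a_1, ... (each step inverts the fractional part left over by the previous one):
  31 = 1*18 + 13, so a_0 = 1.
  18 = 1*13 + 5, so a_1 = 1.
  13 = 2*5 + 3, so a_2 = 2.
  5 = 1*3 + 2, so a_3 = 1.
  3 = 1*2 + 1, so a_4 = 1.
  2 = 2*1 + 0, so a_5 = 2.
The remainder reaches 0 after 6 divisions, so the expansion has 6 partial quotients, read off in order.

[1; 1, 2, 1, 1, 2]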